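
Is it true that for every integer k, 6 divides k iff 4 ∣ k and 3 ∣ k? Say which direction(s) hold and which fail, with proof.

Forward direction. This fails: take k = 6. Certainly 6 ∣ 6, but 4 ∤ 6.

Converse. Suppose 4 ∣ k and 3 ∣ k. Any common multiple of 4 and 3 is a multiple of their lcm; here gcd(4, 3) = 1, so lcm(4, 3) = 4·3 = 12, so 12 ∣ k. Since 6 ∣ 12, it follows that 6 ∣ k.

Not equivalent: only (⇐) holds.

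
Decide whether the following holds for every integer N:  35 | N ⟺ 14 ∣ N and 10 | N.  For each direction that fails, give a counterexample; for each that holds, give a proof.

Converse. Suppose 14 ∣ N and 10 ∣ N. Any common multiple of 14 and 10 is a multiple of their lcm; here lcm(14, 10) = 14·10/gcd(14, 10) = 140/2 = 70, so 70 ∣ N. Since 35 ∣ 70, it follows that 35 ∣ N.

Forward direction. This fails: take N = 35. Certainly 35 ∣ 35, but 14 ∤ 35.

(⇒) fails; (⇐) holds.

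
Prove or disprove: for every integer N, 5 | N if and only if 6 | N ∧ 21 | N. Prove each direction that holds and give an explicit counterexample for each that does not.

Both directions fail.

Forward direction. This fails: take N = 5. Certainly 5 ∣ 5, but 6 ∤ 5.

Converse. This fails: take N = 42. Both 6 ∣ 42 and 21 ∣ 42, yet 42 is not a multiple of 5 (since 42 = 8·5 + 2), so 5 ∤ 42.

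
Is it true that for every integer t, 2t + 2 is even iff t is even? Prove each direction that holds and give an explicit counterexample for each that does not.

(⟹) This fails: take t = 3. Then 2t + 2 = 8, which is even, yet t = 3 is odd, not even.

(⟸) Suppose t is even. Since 2 is even, 2t is even for every t, so 2t + 2 has the same parity as 2, which is even. Hence 2t + 2 is even.

Not equivalent: only (⇐) holds.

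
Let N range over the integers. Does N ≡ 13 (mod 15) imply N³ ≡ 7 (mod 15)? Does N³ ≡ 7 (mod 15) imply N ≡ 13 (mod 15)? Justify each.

[⇒] Suppose N ≡ 13 (mod 15). Write N = 15j + 13. Then (15j + 13)³ = 3375j³ + 8775j² + 7605j + 2197 = 15(225j³ + 585j² + 507j + 146) + 7, so N³ ≡ 7 (mod 15).

[⇐] Conversely, suppose N³ ≡ 7 (mod 15). The only residue r in {0, …, 14} with r³ ≡ 7 (mod 15) is r = 13, so N ≡ 13 (mod 15).

Both directions hold.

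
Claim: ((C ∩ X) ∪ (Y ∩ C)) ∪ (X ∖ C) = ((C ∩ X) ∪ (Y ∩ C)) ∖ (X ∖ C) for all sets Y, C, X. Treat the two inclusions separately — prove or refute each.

(⊆) fails; (⊇) holds.

Forward inclusion. This inclusion fails. Take Y = ∅, C = ∅, X = {1}; then 1 ∈ ((C ∩ X) ∪ (Y ∩ C)) ∪ (X ∖ C) but 1 ∉ ((C ∩ X) ∪ (Y ∩ C)) ∖ (X ∖ C).

Reverse inclusion. Let x ∈ ((C ∩ X) ∪ (Y ∩ C)) ∖ (X ∖ C). Then either x ∈ Y ∩ C and x ∉ X; or x ∈ C ∩ X and x ∉ Y; or x ∈ Y ∩ C ∩ X. In each case x ∈ ((C ∩ X) ∪ (Y ∩ C)) ∪ (X ∖ C), so ((C ∩ X) ∪ (Y ∩ C)) ∖ (X ∖ C) ⊆ ((C ∩ X) ∪ (Y ∩ C)) ∪ (X ∖ C).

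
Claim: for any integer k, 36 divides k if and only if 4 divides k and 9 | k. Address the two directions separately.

The biconditional holds.

[⇒] If 36 ∣ k, write k = 36q. Since 36 = 9·4, k = 4·(9q), so 4 ∣ k; and since 36 = 4·9, k = 9·(4q), so 9 ∣ k.

[⇐] Suppose 4 ∣ k and 9 ∣ k. Any common multiple of 4 and 9 is a multiple of their lcm; here gcd(4, 9) = 1, so lcm(4, 9) = 4·9 = 36, so 36 ∣ k.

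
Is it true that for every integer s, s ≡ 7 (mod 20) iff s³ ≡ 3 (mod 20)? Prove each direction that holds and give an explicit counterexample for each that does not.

Both directions hold; the statement is true.

[⇐] Suppose s³ ≡ 3 (mod 20). The only residue r in {0, …, 19} with r³ ≡ 3 (mod 20) is r = 7, so s ≡ 7 (mod 20).

[⇒] Suppose s ≡ 7 (mod 20). Write s = 20j + 7. Then (20j + 7)³ = 8000j³ + 8400j² + 2940j + 343 = 20(400j³ + 420j² + 147j + 17) + 3, so s³ ≡ 3 (mod 20).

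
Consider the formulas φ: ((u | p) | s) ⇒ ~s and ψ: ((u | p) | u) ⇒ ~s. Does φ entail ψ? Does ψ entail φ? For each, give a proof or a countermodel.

Only the forward direction holds.

(⇐) This fails. Under s = T, u = F, p = F, the left side is false but the right side is true.

(⇒) Assume the antecedent. If s is true, the antecedent cannot hold. If s is false, ((u | p) | u) ⇒ ~s reduces to true regardless of the other variables. Either way ((u | p) | u) ⇒ ~s holds.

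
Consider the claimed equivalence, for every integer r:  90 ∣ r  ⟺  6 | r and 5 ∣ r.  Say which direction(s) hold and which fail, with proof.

(⟸) This fails: take r = 30. Both 6 ∣ 30 and 5 ∣ 30, yet 30 is not a multiple of 90 (since 30 = 0·90 + 30), so 90 ∤ 30.

(⟹) If 90 ∣ r, write r = 90q. Since 90 = 15·6, r = 6·(15q), so 6 ∣ r; and since 90 = 18·5, r = 5·(18q), so 5 ∣ r.

Not equivalent: only (⇒) holds.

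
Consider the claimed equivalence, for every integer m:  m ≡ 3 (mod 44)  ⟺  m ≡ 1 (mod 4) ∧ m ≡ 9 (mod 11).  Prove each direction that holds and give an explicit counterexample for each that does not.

Forward direction. This fails: m = 3 gives 3 ≡ 3 (mod 44) but 3 ≡ 3 (mod 4), so the conjunction on the right does not hold.

Converse. This fails: m = 9 satisfies both congruences on the right (9 ≡ 1 mod 4 and 9 ≡ 9 mod 11) yet 9 ≡ 9 (mod 44), not 3.

Both directions fail.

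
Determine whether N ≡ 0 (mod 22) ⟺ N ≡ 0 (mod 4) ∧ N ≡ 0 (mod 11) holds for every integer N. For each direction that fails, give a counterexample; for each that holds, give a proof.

Forward direction. This fails: N = 22 gives 22 ≡ 0 (mod 22) but 22 ≡ 2 (mod 4), so the conjunction on the right does not hold.

Converse. If N ≡ 0 (mod 4) and N ≡ 0 (mod 11), then by the Chinese remainder theorem N ≡ 0 (mod 44). Since 0 ≡ 0 (mod 22) and 22 ∣ 44, we get N ≡ 0 (mod 22).

The forward direction fails; the converse holds.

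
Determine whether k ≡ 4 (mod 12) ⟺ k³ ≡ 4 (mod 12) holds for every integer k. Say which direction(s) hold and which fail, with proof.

Only the forward direction holds.

(→) Suppose k ≡ 4 (mod 12). Write k = 12j + 4. Then (12j + 4)³ = 1728j³ + 1728j² + 576j + 64 = 12(144j³ + 144j² + 48j + 5) + 4, so k³ ≡ 4 (mod 12).

(←) This fails: take k = 10. Then 10³ = 1000 ≡ 4 (mod 12), yet 10 ≡ 10 (mod 12), not 4.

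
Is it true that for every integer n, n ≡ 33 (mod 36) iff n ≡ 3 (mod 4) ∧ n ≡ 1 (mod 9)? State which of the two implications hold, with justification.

(⇒) This fails: n = 33 gives 33 ≡ 33 (mod 36) but 33 ≡ 1 (mod 4), so the conjunction on the right does not hold.

(⇐) This fails: n = 19 satisfies both congruences on the right (19 ≡ 3 mod 4 and 19 ≡ 1 mod 9) yet 19 ≡ 19 (mod 36), not 33.

(⇒) fails and (⇐) fails.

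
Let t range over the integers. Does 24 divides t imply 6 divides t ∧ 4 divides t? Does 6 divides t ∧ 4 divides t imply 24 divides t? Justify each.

(⟹) If 24 ∣ t, write t = 24q. Since 24 = 4·6, t = 6·(4q), so 6 ∣ t; and since 24 = 6·4, t = 4·(6q), so 4 ∣ t.

(⟸) This fails: take t = 12. Both 6 ∣ 12 and 4 ∣ 12, yet 12 is not a multiple of 24 (since 12 = 0·24 + 12), so 24 ∤ 12.

Not equivalent: only (⇒) holds.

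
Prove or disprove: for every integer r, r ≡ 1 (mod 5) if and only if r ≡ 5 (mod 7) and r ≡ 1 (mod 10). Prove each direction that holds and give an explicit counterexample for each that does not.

(→) This fails: r = 1 gives 1 ≡ 1 (mod 5) but 1 ≡ 1 (mod 7), so the conjunction on the right does not hold.

(←) Conversely, if r ≡ 5 (mod 7) and r ≡ 1 (mod 10), then by the Chinese remainder theorem r ≡ 61 (mod 70). Since 61 ≡ 1 (mod 5) and 5 ∣ 70, we get r ≡ 1 (mod 5).

Not equivalent: only (⇐) holds.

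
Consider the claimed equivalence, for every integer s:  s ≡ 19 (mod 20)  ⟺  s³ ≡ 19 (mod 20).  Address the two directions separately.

Converse. Suppose s³ ≡ 19 (mod 20). The only residue r in {0, …, 19} with r³ ≡ 19 (mod 20) is r = 19, so s ≡ 19 (mod 20).

Forward direction. Suppose s ≡ 19 (mod 20). Write s = 20j + 19. Then (20j + 19)³ = 8000j³ + 22800j² + 21660j + 6859 = 20(400j³ + 1140j² + 1083j + 342) + 19, so s³ ≡ 19 (mod 20).

Both directions hold; the statement is true.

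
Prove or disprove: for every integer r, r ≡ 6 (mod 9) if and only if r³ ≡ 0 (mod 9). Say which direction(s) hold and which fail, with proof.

(→) Suppose r ≡ 6 (mod 9). Write r = 9j + 6. Then (9j + 6)³ = 729j³ + 1458j² + 972j + 216 = 9(81j³ + 162j² + 108j + 24) + 0, so r³ ≡ 0 (mod 9).

(←) This fails: take r = 0. Then 0³ = 0 ≡ 0 (mod 9), yet 0 ≡ 0 (mod 9), not 6.

Not equivalent: only (⇒) holds.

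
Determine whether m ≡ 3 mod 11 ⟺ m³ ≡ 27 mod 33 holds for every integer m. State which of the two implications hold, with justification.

[⇒] This fails: take m = 14. Then 14 ≡ 3 (mod 11), but 14³ = 2744 ≡ 5 (mod 33), not 27.

[⇐] Conversely, the residues r modulo 33 with r³ ≡ 27 (mod 33) are exactly {3}, and each is ≡ 3 (mod 11).

(⇒) fails; (⇐) holds.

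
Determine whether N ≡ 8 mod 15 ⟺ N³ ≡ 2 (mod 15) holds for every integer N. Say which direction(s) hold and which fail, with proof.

Converse. Suppose N³ ≡ 2 (mod 15). The only residue r in {0, …, 14} with r³ ≡ 2 (mod 15) is r = 8, so N ≡ 8 (mod 15).

Forward direction. Suppose N ≡ 8 mod 15. Write N = 15j + 8. Then (15j + 8)³ = 3375j³ + 5400j² + 2880j + 512 = 15(225j³ + 360j² + 192j + 34) + 2, so N³ ≡ 2 (mod 15).

Equivalent; both directions hold.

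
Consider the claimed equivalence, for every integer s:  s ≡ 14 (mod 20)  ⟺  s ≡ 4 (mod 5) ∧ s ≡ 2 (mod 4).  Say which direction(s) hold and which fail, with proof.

Equivalent; both directions hold.

[⇐] If s ≡ 4 (mod 5) and s ≡ 2 (mod 4), then by the Chinese remainder theorem s ≡ 14 (mod 20). This is exactly s ≡ 14 (mod 20).

[⇒] Suppose s ≡ 14 (mod 20); write s = 20j + 14. Since 5 ∣ 20, reducing mod 5 gives s ≡ 14 ≡ 4 (mod 5); since 4 ∣ 20, reducing mod 4 gives s ≡ 14 ≡ 2 (mod 4).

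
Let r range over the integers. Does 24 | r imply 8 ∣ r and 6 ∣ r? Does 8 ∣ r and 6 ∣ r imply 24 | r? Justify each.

Both directions hold; the statement is true.

(⟹) If 24 ∣ r, write r = 24q. Since 24 = 3·8, r = 8·(3q), so 8 ∣ r; and since 24 = 4·6, r = 6·(4q), so 6 ∣ r.

(⟸) Suppose 8 ∣ r and 6 ∣ r. Any common multiple of 8 and 6 is a multiple of their lcm; here lcm(8, 6) = 8·6/gcd(8, 6) = 48/2 = 24, so 24 ∣ r.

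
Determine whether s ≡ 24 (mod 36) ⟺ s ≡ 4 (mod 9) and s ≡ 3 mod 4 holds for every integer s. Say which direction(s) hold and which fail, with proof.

Neither implication holds.

(→) This fails: s = 24 gives 24 ≡ 24 (mod 36) but 24 ≡ 6 (mod 9), so the conjunction on the right does not hold.

(←) This fails: s = 31 satisfies both congruences on the right (31 ≡ 4 mod 9 and 31 ≡ 3 mod 4) yet 31 ≡ 31 (mod 36), not 24.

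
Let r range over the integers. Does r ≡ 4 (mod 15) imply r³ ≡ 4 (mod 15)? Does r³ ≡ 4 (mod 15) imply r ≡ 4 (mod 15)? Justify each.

Both directions hold.

(→) Suppose r ≡ 4 (mod 15). Write r = 15j + 4. Then (15j + 4)³ = 3375j³ + 2700j² + 720j + 64 = 15(225j³ + 180j² + 48j + 4) + 4, so r³ ≡ 4 (mod 15).

(←) Conversely, suppose r³ ≡ 4 (mod 15). The only residue r in {0, …, 14} with r³ ≡ 4 (mod 15) is r = 4, so r ≡ 4 (mod 15).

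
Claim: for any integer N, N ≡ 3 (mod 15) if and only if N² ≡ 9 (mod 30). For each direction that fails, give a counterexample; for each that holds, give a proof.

Neither implication holds.

(⇒) This fails: take N = 18. Then 18 ≡ 3 (mod 15), but 18² = 324 ≡ 24 (mod 30), not 9.

(⇐) This fails: take N = 27. Then 27² = 729 ≡ 9 (mod 30), yet 27 ≡ 12 (mod 15), not 3.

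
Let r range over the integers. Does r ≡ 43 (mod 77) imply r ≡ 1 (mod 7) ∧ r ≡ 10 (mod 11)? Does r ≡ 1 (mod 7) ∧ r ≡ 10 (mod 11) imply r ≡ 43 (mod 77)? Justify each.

(←) If r ≡ 1 (mod 7) and r ≡ 10 (mod 11), then by the Chinese remainder theorem r ≡ 43 (mod 77). This is exactly r ≡ 43 (mod 77).

(→) Suppose r ≡ 43 (mod 77); write r = 77j + 43. Since 7 ∣ 77, reducing mod 7 gives r ≡ 43 ≡ 1 (mod 7); since 11 ∣ 77, reducing mod 11 gives r ≡ 43 ≡ 10 (mod 11).

Both directions hold; the statement is true.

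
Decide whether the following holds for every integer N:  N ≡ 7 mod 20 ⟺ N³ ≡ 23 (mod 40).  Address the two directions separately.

(⇒) This fails: take N = 27. Then 27 ≡ 7 (mod 20), but 27³ = 19683 ≡ 3 (mod 40), not 23.

(⇐) Conversely, the residues r modulo 40 with r³ ≡ 23 (mod 40) are exactly {7}, and each is ≡ 7 (mod 20).

The forward direction fails; the converse holds.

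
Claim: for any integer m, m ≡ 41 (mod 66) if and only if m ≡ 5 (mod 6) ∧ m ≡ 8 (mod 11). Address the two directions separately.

The biconditional holds.

[⇐] If m ≡ 5 (mod 6) and m ≡ 8 (mod 11), then by the Chinese remainder theorem m ≡ 41 (mod 66). This is exactly m ≡ 41 (mod 66).

[⇒] Suppose m ≡ 41 (mod 66); write m = 66j + 41. Since 6 ∣ 66, reducing mod 6 gives m ≡ 41 ≡ 5 (mod 6); since 11 ∣ 66, reducing mod 11 gives m ≡ 41 ≡ 8 (mod 11).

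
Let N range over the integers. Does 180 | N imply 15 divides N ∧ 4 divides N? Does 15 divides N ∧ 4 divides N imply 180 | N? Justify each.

Only the forward implication holds.

(⟸) This fails: take N = 60. Both 15 ∣ 60 and 4 ∣ 60, yet 60 is not a multiple of 180 (since 60 = 0·180 + 60), so 180 ∤ 60.

(⟹) If 180 ∣ N, write N = 180q. Since 180 = 12·15, N = 15·(12q), so 15 ∣ N; and since 180 = 45·4, N = 4·(45q), so 4 ∣ N.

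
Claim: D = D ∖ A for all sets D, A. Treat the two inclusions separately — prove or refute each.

Only the reverse inclusion holds.

(⊆) This inclusion fails. Take D = {1}, A = {1}; then 1 ∈ D but 1 ∉ D ∖ A.

(⊇) Let x ∈ D ∖ A. Then x ∈ D and x ∉ A, from which x ∈ D.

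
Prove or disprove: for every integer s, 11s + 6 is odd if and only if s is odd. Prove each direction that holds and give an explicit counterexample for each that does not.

The biconditional holds.

[⇐] Suppose s is odd; write s = 2j + 1. Then 11s + 6 = 11·(2j + 1) + 6 = 2·11j + 17, which is odd.

[⇒] Suppose 11s + 6 is odd. Since 11 is odd, 11s and s have the same parity, so 11s + 6 ≡ s + 6 (mod 2). As 6 is even, 11s + 6 is odd exactly when s is odd. Thus s is odd.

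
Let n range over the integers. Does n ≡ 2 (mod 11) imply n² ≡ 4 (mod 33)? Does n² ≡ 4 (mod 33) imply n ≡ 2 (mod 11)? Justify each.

(⇒) fails and (⇐) fails.

(⇒) This fails: take n = 24. Then 24 ≡ 2 (mod 11), but 24² = 576 ≡ 15 (mod 33), not 4.

(⇐) This fails: take n = 20. Then 20² = 400 ≡ 4 (mod 33), yet 20 ≡ 9 (mod 11), not 2.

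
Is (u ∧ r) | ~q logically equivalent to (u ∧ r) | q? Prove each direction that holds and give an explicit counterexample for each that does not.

(→) This fails. Under q = F, r = F, u = F, the left side is true but the right side is false.

(←) This fails. Under q = T, r = F, u = F, the left side is false but the right side is true.

(⇒) fails and (⇐) fails.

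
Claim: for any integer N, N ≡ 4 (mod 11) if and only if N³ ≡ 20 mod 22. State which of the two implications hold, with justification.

The forward direction fails; the converse holds.

(⟹) This fails: take N = 15. Then 15 ≡ 4 (mod 11), but 15³ = 3375 ≡ 9 (mod 22), not 20.

(⟸) Conversely, the residues r modulo 22 with r³ ≡ 20 (mod 22) are exactly {4}, and each is ≡ 4 (mod 11).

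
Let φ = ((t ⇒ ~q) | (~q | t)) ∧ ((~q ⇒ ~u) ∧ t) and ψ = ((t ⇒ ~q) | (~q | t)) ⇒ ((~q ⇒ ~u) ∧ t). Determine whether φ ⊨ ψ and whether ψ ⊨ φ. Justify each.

(⇐) Assume the antecedent. If u is true, the antecedent forces (t = T, u = T, q = T), and the consequent holds there. If u is false, the antecedent forces (t = T, u = F, q = F) or (t = T, u = F, q = T), and the consequent holds there. Either way the consequent holds.

(⇒) Assume the antecedent. If u is true, the antecedent forces (t = T, u = T, q = T), and the consequent holds there. If u is false, the antecedent forces (t = T, u = F, q = F) or (t = T, u = F, q = T), and the consequent holds there. Either way the consequent holds.

Both directions hold.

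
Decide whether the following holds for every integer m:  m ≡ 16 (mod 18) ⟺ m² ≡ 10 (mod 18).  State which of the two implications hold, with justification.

Neither direction holds.

(⟹) This fails: take m = 16. Then 16 ≡ 16 (mod 18), but 16² = 256 ≡ 4 (mod 18), not 10.

(⟸) This fails: take m = 8. Then 8² = 64 ≡ 10 (mod 18), yet 8 ≡ 8 (mod 18), not 16.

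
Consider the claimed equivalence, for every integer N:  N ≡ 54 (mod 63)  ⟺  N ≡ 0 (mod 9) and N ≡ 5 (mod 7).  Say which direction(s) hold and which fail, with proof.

The biconditional holds.

(⇒) Suppose N ≡ 54 (mod 63); write N = 63j + 54. Since 9 ∣ 63, reducing mod 9 gives N ≡ 54 ≡ 0 (mod 9); since 7 ∣ 63, reducing mod 7 gives N ≡ 54 ≡ 5 (mod 7).

(⇐) Conversely, if N ≡ 0 (mod 9) and N ≡ 5 (mod 7), then by the Chinese remainder theorem N ≡ 54 (mod 63). This is exactly N ≡ 54 (mod 63).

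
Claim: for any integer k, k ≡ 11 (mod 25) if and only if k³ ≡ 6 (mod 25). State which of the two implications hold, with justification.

[⇒] Suppose k ≡ 11 (mod 25). Write k = 25j + 11. Then (25j + 11)³ = 15625j³ + 20625j² + 9075j + 1331 = 25(625j³ + 825j² + 363j + 53) + 6, so k³ ≡ 6 (mod 25).

[⇐] Conversely, suppose k³ ≡ 6 (mod 25). The only residue r in {0, …, 24} with r³ ≡ 6 (mod 25) is r = 11, so k ≡ 11 (mod 25).

Equivalent; both directions hold.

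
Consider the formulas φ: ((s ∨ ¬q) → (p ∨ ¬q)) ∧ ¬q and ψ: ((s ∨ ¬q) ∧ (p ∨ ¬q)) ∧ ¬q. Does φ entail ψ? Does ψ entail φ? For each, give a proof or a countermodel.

[⇒] Assume the antecedent. If p is true, the antecedent forces (p = T, s = F, q = F) or (p = T, s = T, q = F), and ((s ∨ ¬q) ∧ (p ∨ ¬q)) ∧ ¬q holds there. If p is false, the antecedent forces (p = F, s = F, q = F) or (p = F, s = T, q = F), and ((s ∨ ¬q) ∧ (p ∨ ¬q)) ∧ ¬q holds there. Either way ((s ∨ ¬q) ∧ (p ∨ ¬q)) ∧ ¬q holds.

[⇐] Assume the antecedent. If p is true, the antecedent forces (p = T, s = F, q = F) or (p = T, s = T, q = F), and ((s ∨ ¬q) → (p ∨ ¬q)) ∧ ¬q holds there. If p is false, the antecedent forces (p = F, s = F, q = F) or (p = F, s = T, q = F), and ((s ∨ ¬q) → (p ∨ ¬q)) ∧ ¬q holds there. Either way ((s ∨ ¬q) → (p ∨ ¬q)) ∧ ¬q holds.

Both directions hold; the statement is true.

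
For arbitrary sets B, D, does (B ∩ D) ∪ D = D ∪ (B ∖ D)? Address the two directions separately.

(⊆) Let x ∈ (B ∩ D) ∪ D. Then either x ∈ D and x ∉ B; or x ∈ B ∩ D. In each case x ∈ D ∪ (B ∖ D), so (B ∩ D) ∪ D ⊆ D ∪ (B ∖ D).

(⊇) This inclusion fails. Take B = {1}, D = ∅; then 1 ∈ D ∪ (B ∖ D) but 1 ∉ (B ∩ D) ∪ D.

The sets are not equal: only the forward inclusion holds.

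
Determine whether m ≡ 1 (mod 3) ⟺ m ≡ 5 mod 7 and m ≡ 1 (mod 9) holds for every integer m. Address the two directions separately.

Only the converse holds.

Converse. If m ≡ 5 (mod 7) and m ≡ 1 (mod 9), then by the Chinese remainder theorem m ≡ 19 (mod 63). Since 19 ≡ 1 (mod 3) and 3 ∣ 63, we get m ≡ 1 (mod 3).

Forward direction. This fails: m = 1 gives 1 ≡ 1 (mod 3) but 1 ≡ 1 (mod 7), so the conjunction on the right does not hold.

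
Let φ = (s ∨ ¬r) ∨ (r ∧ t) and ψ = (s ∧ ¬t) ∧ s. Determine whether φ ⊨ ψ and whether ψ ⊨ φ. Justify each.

(⇐) Assume the antecedent. If r is true, the antecedent forces (r = T, s = T, t = F), and (s ∨ ¬r) ∨ (r ∧ t) holds there. If r is false, (s ∨ ¬r) ∨ (r ∧ t) reduces to true regardless of the other variables. Either way (s ∨ ¬r) ∨ (r ∧ t) holds.

(⇒) This fails. Under r = F, s = F, t = F, the left side is true but the right side is false.

Only the reverse direction holds.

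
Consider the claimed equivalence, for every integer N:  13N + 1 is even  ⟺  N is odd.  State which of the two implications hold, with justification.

[⇒] Suppose 13N + 1 is even. Since 13 is odd, 13N and N have the same parity, so 13N + 1 ≡ N + 1 (mod 2). As 1 is odd, 13N + 1 is even exactly when N is odd. Thus N is odd.

[⇐] Conversely, suppose N is odd; write N = 2j + 1. Then 13N + 1 = 13·(2j + 1) + 1 = 2·13j + 14, which is even.

Both implications hold.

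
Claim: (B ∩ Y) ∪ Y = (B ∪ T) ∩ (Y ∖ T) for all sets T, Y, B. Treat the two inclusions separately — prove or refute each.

Only the reverse inclusion holds.

(⟹) This inclusion fails. Take T = ∅, Y = {1}, B = ∅; then 1 ∈ (B ∩ Y) ∪ Y but 1 ∉ (B ∪ T) ∩ (Y ∖ T).

(⟸) Let x ∈ (B ∪ T) ∩ (Y ∖ T). Then x ∈ Y ∩ B and x ∉ T, from which x ∈ (B ∩ Y) ∪ Y.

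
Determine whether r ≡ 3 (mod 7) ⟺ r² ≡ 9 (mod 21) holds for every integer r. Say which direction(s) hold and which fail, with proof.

[⇒] This fails: take r = 10. Then 10 ≡ 3 (mod 7), but 10² = 100 ≡ 16 (mod 21), not 9.

[⇐] This fails: take r = 18. Then 18² = 324 ≡ 9 (mod 21), yet 18 ≡ 4 (mod 7), not 3.

(⇒) fails and (⇐) fails.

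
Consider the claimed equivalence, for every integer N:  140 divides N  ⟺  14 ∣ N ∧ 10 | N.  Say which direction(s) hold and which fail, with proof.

Only the forward direction holds.

(←) This fails: take N = 70. Both 14 ∣ 70 and 10 ∣ 70, yet 70 is not a multiple of 140 (since 70 = 0·140 + 70), so 140 ∤ 70.

(→) If 140 ∣ N, write N = 140q. Since 140 = 10·14, N = 14·(10q), so 14 ∣ N; and since 140 = 14·10, N = 10·(14q), so 10 ∣ N.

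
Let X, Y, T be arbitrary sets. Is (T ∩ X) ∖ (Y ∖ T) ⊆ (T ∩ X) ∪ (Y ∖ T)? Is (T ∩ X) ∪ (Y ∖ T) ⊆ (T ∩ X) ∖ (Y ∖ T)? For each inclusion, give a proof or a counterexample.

(⊆) Let x ∈ (T ∩ X) ∖ (Y ∖ T). Then either x ∈ X ∩ T and x ∉ Y; or x ∈ X ∩ Y ∩ T. In each case x ∈ (T ∩ X) ∪ (Y ∖ T), so (T ∩ X) ∖ (Y ∖ T) ⊆ (T ∩ X) ∪ (Y ∖ T).

(⊇) This inclusion fails. Take X = ∅, Y = {1}, T = ∅; then 1 ∈ (T ∩ X) ∪ (Y ∖ T) but 1 ∉ (T ∩ X) ∖ (Y ∖ T).

(⊆) holds; (⊇) fails.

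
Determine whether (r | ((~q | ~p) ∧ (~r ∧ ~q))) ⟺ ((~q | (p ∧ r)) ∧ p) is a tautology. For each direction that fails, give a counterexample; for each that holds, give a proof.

Only the converse holds.

[⇒] This fails. Under p = F, q = F, r = F, the left side is true but the right side is false.

[⇐] Assume the antecedent. If q is true, the antecedent forces (p = T, q = T, r = T), and r | ((~q | ~p) ∧ (~r ∧ ~q)) holds there. If q is false, r | ((~q | ~p) ∧ (~r ∧ ~q)) reduces to true regardless of the other variables. Either way r | ((~q | ~p) ∧ (~r ∧ ~q)) holds.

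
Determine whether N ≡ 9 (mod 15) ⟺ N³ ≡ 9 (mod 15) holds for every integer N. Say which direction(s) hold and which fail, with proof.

(⟸) Suppose N³ ≡ 9 (mod 15). The only residue r in {0, …, 14} with r³ ≡ 9 (mod 15) is r = 9, so N ≡ 9 (mod 15).

(⟹) Suppose N ≡ 9 (mod 15). Write N = 15j + 9. Then (15j + 9)³ = 3375j³ + 6075j² + 3645j + 729 = 15(225j³ + 405j² + 243j + 48) + 9, so N³ ≡ 9 (mod 15).

Both directions hold; the statement is true.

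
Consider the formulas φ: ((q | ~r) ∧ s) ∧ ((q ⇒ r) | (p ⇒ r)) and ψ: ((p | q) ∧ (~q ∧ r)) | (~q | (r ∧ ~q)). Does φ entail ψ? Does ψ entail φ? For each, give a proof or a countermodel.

Both directions fail.

[⇒] This fails. Under r = F, q = T, s = T, p = F, the left side is true but the right side is false.

[⇐] This fails. Under r = F, q = F, s = F, p = F, the left side is false but the right side is true.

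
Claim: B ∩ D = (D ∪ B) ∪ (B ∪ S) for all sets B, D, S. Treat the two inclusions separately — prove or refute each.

(⊆) Let x ∈ B ∩ D. Then either x ∈ B ∩ D and x ∉ S; or x ∈ B ∩ D ∩ S. In each case x ∈ (D ∪ B) ∪ (B ∪ S), so B ∩ D ⊆ (D ∪ B) ∪ (B ∪ S).

(⊇) This inclusion fails. Take B = {1}, D = ∅, S = ∅; then 1 ∈ (D ∪ B) ∪ (B ∪ S) but 1 ∉ B ∩ D.

The sets are not equal: only the forward inclusion holds.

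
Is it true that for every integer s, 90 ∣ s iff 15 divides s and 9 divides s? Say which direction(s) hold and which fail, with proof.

Only the forward implication holds.

(⟹) If 90 ∣ s, write s = 90q. Since 90 = 6·15, s = 15·(6q), so 15 ∣ s; and since 90 = 10·9, s = 9·(10q), so 9 ∣ s.

(⟸) This fails: take s = 45. Both 15 ∣ 45 and 9 ∣ 45, yet 45 is not a multiple of 90 (since 45 = 0·90 + 45), so 90 ∤ 45.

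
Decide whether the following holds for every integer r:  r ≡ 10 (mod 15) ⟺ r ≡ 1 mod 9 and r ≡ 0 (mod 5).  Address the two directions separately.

(⇒) fails; (⇐) holds.

(⟹) This fails: r = 40 gives 40 ≡ 10 (mod 15) but 40 ≡ 4 (mod 9), so the conjunction on the right does not hold.

(⟸) Conversely, if r ≡ 1 (mod 9) and r ≡ 0 (mod 5), then by the Chinese remainder theorem r ≡ 10 (mod 45). Since 10 ≡ 10 (mod 15) and 15 ∣ 45, we get r ≡ 10 (mod 15).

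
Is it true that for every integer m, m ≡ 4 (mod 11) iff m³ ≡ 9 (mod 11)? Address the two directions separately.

The biconditional holds.

(⇒) Suppose m ≡ 4 (mod 11). Write m = 11j + 4. Then (11j + 4)³ = 1331j³ + 1452j² + 528j + 64 = 11(121j³ + 132j² + 48j + 5) + 9, so m³ ≡ 9 (mod 11).

(⇐) Conversely, suppose m³ ≡ 9 (mod 11). The only residue r in {0, …, 10} with r³ ≡ 9 (mod 11) is r = 4, so m ≡ 4 (mod 11).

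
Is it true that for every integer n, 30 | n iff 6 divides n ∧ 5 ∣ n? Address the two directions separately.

Equivalent; both directions hold.

(←) Suppose 6 ∣ n and 5 ∣ n. Any common multiple of 6 and 5 is a multiple of their lcm; here gcd(6, 5) = 1, so lcm(6, 5) = 6·5 = 30, so 30 ∣ n.

(→) If 30 ∣ n, write n = 30q. Since 30 = 5·6, n = 6·(5q), so 6 ∣ n; and since 30 = 6·5, n = 5·(6q), so 5 ∣ n.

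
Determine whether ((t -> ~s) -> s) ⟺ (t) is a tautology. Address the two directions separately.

[⇒] This fails. Under s = T, t = F, the left side is true but the right side is false.

[⇐] This fails. Under s = F, t = T, the left side is false but the right side is true.

Both directions fail.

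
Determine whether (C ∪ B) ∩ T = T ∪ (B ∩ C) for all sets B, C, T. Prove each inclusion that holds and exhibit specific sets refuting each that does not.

(⟸) This inclusion fails. Take B = {1}, C = {1}, T = ∅; then 1 ∈ T ∪ (B ∩ C) but 1 ∉ (C ∪ B) ∩ T.

(⟹) Let x ∈ (C ∪ B) ∩ T. Then either x ∈ B ∩ T and x ∉ C; or x ∈ C ∩ T and x ∉ B; or x ∈ B ∩ C ∩ T. In each case x ∈ T ∪ (B ∩ C), so (C ∪ B) ∩ T ⊆ T ∪ (B ∩ C).

The sets are not equal: only the forward inclusion holds.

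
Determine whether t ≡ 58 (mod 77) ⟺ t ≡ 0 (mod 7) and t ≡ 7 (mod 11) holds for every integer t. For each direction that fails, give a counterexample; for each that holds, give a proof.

Both directions fail.

Forward direction. This fails: t = 58 gives 58 ≡ 58 (mod 77) but 58 ≡ 2 (mod 7), so the conjunction on the right does not hold.

Converse. This fails: t = 7 satisfies both congruences on the right (7 ≡ 0 mod 7 and 7 ≡ 7 mod 11) yet 7 ≡ 7 (mod 77), not 58.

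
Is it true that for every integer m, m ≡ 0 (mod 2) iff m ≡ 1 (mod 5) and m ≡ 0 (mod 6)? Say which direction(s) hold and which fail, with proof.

The forward direction fails; the converse holds.

(⇒) This fails: m = 0 gives 0 ≡ 0 (mod 2) but 0 ≡ 0 (mod 5), so the conjunction on the right does not hold.

(⇐) Conversely, if m ≡ 1 (mod 5) and m ≡ 0 (mod 6), then by the Chinese remainder theorem m ≡ 6 (mod 30). Since 6 ≡ 0 (mod 2) and 2 ∣ 30, we get m ≡ 0 (mod 2).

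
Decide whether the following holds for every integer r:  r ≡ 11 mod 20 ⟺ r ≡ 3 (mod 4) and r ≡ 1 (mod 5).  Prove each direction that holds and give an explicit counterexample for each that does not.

Converse. If r ≡ 3 (mod 4) and r ≡ 1 (mod 5), then by the Chinese remainder theorem r ≡ 11 (mod 20). This is exactly r ≡ 11 (mod 20).

Forward direction. Suppose r ≡ 11 (mod 20); write r = 20j + 11. Since 4 ∣ 20, reducing mod 4 gives r ≡ 11 ≡ 3 (mod 4); since 5 ∣ 20, reducing mod 5 gives r ≡ 11 ≡ 1 (mod 5).

Both directions hold; the statement is true.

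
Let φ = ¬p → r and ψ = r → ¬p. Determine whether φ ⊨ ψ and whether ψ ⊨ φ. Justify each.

(→) This fails. Under r = T, p = T, the left side is true but the right side is false.

(←) This fails. Under r = F, p = F, the left side is false but the right side is true.

Both directions fail.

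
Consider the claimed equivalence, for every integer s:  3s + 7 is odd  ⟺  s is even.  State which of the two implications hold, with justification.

[⇒] Suppose 3s + 7 is odd. Since 3 is odd, 3s and s have the same parity, so 3s + 7 ≡ s + 7 (mod 2). As 7 is odd, 3s + 7 is odd exactly when s is even. Thus s is even.

[⇐] Conversely, suppose s is even; write s = 2j. Then 3s + 7 = 3·(2j) + 7 = 2·3j + 7, which is odd.

The biconditional holds.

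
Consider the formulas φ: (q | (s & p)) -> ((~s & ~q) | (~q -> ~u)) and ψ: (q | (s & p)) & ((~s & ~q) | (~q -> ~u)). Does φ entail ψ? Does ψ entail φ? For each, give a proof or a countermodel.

(⇒) fails; (⇐) holds.

[⇐] Assume the antecedent. If q is true, the consequent reduces to true regardless of the other variables. If q is false, the antecedent forces (u = F, s = T, q = F, p = T), and the consequent holds there. Either way the consequent holds.

[⇒] This fails. Under u = F, s = F, q = F, p = F, the left side is true but the right side is false.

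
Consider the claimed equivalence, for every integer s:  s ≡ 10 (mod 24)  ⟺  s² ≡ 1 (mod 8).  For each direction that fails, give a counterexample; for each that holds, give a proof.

Neither implication holds.

Forward direction. This fails: take s = 10. Then 10 ≡ 10 (mod 24), but 10² = 100 ≡ 4 (mod 8), not 1.

Converse. This fails: take s = 1. Then 1² = 1 ≡ 1 (mod 8), yet 1 ≡ 1 (mod 24), not 10.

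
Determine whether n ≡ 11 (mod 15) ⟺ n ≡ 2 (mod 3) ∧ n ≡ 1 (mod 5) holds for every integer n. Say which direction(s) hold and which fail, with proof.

[⇐] If n ≡ 2 (mod 3) and n ≡ 1 (mod 5), then by the Chinese remainder theorem n ≡ 11 (mod 15). This is exactly n ≡ 11 (mod 15).

[⇒] Suppose n ≡ 11 (mod 15); write n = 15j + 11. Since 3 ∣ 15, reducing mod 3 gives n ≡ 11 ≡ 2 (mod 3); since 5 ∣ 15, reducing mod 5 gives n ≡ 11 ≡ 1 (mod 5).

Both directions hold; the statement is true.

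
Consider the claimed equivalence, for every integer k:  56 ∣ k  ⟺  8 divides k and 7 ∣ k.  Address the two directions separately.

The biconditional holds.

[⇒] If 56 ∣ k, write k = 56q. Since 56 = 7·8, k = 8·(7q), so 8 ∣ k; and since 56 = 8·7, k = 7·(8q), so 7 ∣ k.

[⇐] Suppose 8 ∣ k and 7 ∣ k. Any common multiple of 8 and 7 is a multiple of their lcm; here gcd(8, 7) = 1, so lcm(8, 7) = 8·7 = 56, so 56 ∣ k.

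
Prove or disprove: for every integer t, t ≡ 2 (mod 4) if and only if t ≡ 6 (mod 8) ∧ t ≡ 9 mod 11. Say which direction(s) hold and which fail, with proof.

[⇒] This fails: t = 2 gives 2 ≡ 2 (mod 4) but 2 ≡ 2 (mod 8), so the conjunction on the right does not hold.

[⇐] Conversely, if t ≡ 6 (mod 8) and t ≡ 9 (mod 11), then by the Chinese remainder theorem t ≡ 86 (mod 88). Since 86 ≡ 2 (mod 4) and 4 ∣ 88, we get t ≡ 2 (mod 4).

Only the converse holds.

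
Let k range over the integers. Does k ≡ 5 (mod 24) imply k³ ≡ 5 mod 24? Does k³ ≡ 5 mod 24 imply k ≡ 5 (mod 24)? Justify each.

Both directions hold.

Forward direction. Suppose k ≡ 5 (mod 24). Write k = 24j + 5. Then (24j + 5)³ = 13824j³ + 8640j² + 1800j + 125 = 24(576j³ + 360j² + 75j + 5) + 5, so k³ ≡ 5 (mod 24).

Converse. Suppose k³ ≡ 5 (mod 24). The only residue r in {0, …, 23} with r³ ≡ 5 (mod 24) is r = 5, so k ≡ 5 (mod 24).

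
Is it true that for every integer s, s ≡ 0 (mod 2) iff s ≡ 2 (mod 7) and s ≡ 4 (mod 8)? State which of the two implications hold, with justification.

[⇒] This fails: s = 0 gives 0 ≡ 0 (mod 2) but 0 ≡ 0 (mod 7), so the conjunction on the right does not hold.

[⇐] Conversely, if s ≡ 2 (mod 7) and s ≡ 4 (mod 8), then by the Chinese remainder theorem s ≡ 44 (mod 56). Since 44 ≡ 0 (mod 2) and 2 ∣ 56, we get s ≡ 0 (mod 2).

Not equivalent: only (⇐) holds.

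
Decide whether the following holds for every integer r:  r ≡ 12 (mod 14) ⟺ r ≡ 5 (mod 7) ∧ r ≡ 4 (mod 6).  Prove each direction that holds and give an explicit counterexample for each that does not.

Not equivalent: only (⇐) holds.

[⇒] This fails: r = 26 gives 26 ≡ 12 (mod 14) but 26 ≡ 2 (mod 6), so the conjunction on the right does not hold.

[⇐] Conversely, if r ≡ 5 (mod 7) and r ≡ 4 (mod 6), then by the Chinese remainder theorem r ≡ 40 (mod 42). Since 40 ≡ 12 (mod 14) and 14 ∣ 42, we get r ≡ 12 (mod 14).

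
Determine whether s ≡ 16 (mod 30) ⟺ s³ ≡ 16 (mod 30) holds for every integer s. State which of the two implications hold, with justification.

Forward direction. Suppose s ≡ 16 (mod 30). Write s = 30j + 16. Then (30j + 16)³ = 27000j³ + 43200j² + 23040j + 4096 = 30(900j³ + 1440j² + 768j + 136) + 16, so s³ ≡ 16 (mod 30).

Converse. Suppose s³ ≡ 16 (mod 30). The only residue r in {0, …, 29} with r³ ≡ 16 (mod 30) is r = 16, so s ≡ 16 (mod 30).

Both directions hold.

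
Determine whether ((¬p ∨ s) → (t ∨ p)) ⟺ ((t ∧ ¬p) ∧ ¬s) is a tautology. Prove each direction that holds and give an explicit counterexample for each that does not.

The forward direction fails; the converse holds.

Forward direction. This fails. Under t = F, p = T, s = F, the left side is true but the right side is false.

Converse. Assume the antecedent. If t is true, (¬p ∨ s) → (t ∨ p) reduces to true regardless of the other variables. If t is false, the antecedent cannot hold. Either way (¬p ∨ s) → (t ∨ p) holds.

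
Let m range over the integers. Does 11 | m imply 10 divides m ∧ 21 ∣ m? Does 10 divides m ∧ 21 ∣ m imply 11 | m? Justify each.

(⇒) This fails: take m = 11. Certainly 11 ∣ 11, but 10 ∤ 11.

(⇐) This fails: take m = 210. Both 10 ∣ 210 and 21 ∣ 210, yet 210 is not a multiple of 11 (since 210 = 19·11 + 1), so 11 ∤ 210.

Neither direction holds.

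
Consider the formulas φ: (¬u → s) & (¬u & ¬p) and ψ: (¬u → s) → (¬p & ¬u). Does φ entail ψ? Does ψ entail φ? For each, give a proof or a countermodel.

(⟹) Assume the antecedent. If s is true, the antecedent forces (s = T, p = F, u = F), and (¬u → s) → (¬p & ¬u) holds there. If s is false, the antecedent cannot hold. Either way (¬u → s) → (¬p & ¬u) holds.

(⟸) This fails. Under s = F, p = F, u = F, the left side is false but the right side is true.

Only the forward implication holds.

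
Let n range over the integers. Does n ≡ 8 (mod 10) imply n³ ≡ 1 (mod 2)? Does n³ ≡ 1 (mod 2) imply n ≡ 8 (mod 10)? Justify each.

(⇒) fails and (⇐) fails.

(→) This fails: take n = 8. Then 8 ≡ 8 (mod 10), but 8³ = 512 ≡ 0 (mod 2), not 1.

(←) This fails: take n = 1. Then 1³ = 1 ≡ 1 (mod 2), yet 1 ≡ 1 (mod 10), not 8.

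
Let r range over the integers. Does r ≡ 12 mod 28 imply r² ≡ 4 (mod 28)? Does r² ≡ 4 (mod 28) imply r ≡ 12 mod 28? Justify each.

(⇒) Suppose r ≡ 12 mod 28. Write r = 28j + 12. Then (28j + 12)² = 784j² + 672j + 144 = 28(28j² + 24j + 5) + 4, so r² ≡ 4 (mod 28).

(⇐) This fails: take r = 2. Then 2² = 4 ≡ 4 (mod 28), yet 2 ≡ 2 (mod 28), not 12.

Not equivalent: only (⇒) holds.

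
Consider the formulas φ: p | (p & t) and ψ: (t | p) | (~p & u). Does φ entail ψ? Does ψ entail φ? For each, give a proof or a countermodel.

Forward direction. Assume the antecedent. If t is true, (t | p) | (~p & u) reduces to true regardless of the other variables. If t is false, the antecedent forces (t = F, p = T, u = F) or (t = F, p = T, u = T), and (t | p) | (~p & u) holds there. Either way (t | p) | (~p & u) holds.

Converse. This fails. Under t = T, p = F, u = F, the left side is false but the right side is true.

Not equivalent: only (⇒) holds.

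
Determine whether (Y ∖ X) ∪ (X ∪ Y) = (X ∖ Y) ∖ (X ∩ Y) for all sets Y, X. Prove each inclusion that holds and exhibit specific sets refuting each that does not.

(⟹) This inclusion fails. Take Y = {1}, X = ∅; then 1 ∈ (Y ∖ X) ∪ (X ∪ Y) but 1 ∉ (X ∖ Y) ∖ (X ∩ Y).

(⟸) Let x ∈ (X ∖ Y) ∖ (X ∩ Y). Then x ∈ X and x ∉ Y, from which x ∈ (Y ∖ X) ∪ (X ∪ Y).

Only the reverse inclusion holds.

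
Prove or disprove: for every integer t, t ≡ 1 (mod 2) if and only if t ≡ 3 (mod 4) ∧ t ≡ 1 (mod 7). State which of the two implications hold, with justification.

[⇒] This fails: t = 1 gives 1 ≡ 1 (mod 2) but 1 ≡ 1 (mod 4), so the conjunction on the right does not hold.

[⇐] Conversely, if t ≡ 3 (mod 4) and t ≡ 1 (mod 7), then by the Chinese remainder theorem t ≡ 15 (mod 28). Since 15 ≡ 1 (mod 2) and 2 ∣ 28, we get t ≡ 1 (mod 2).

Only the converse holds.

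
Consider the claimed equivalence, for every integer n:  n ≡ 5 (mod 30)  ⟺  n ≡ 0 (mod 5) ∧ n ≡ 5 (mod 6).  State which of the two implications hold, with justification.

(→) Suppose n ≡ 5 (mod 30); write n = 30j + 5. Since 5 ∣ 30, reducing mod 5 gives n ≡ 5 ≡ 0 (mod 5); since 6 ∣ 30, reducing mod 6 gives n ≡ 5 (mod 6).

(←) Conversely, if n ≡ 0 (mod 5) and n ≡ 5 (mod 6), then by the Chinese remainder theorem n ≡ 5 (mod 30). This is exactly n ≡ 5 (mod 30).

The biconditional holds.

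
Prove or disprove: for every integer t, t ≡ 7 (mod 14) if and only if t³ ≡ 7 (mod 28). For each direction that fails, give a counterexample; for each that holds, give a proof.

[⇒] This fails: take t = 21. Then 21 ≡ 7 (mod 14), but 21³ = 9261 ≡ 21 (mod 28), not 7.

[⇐] Conversely, the residues r modulo 28 with r³ ≡ 7 (mod 28) are exactly {7}, and each is ≡ 7 (mod 14).

(⇒) fails; (⇐) holds.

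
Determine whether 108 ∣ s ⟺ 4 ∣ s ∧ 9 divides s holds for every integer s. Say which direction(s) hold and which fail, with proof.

[⇒] If 108 ∣ s, write s = 108q. Since 108 = 27·4, s = 4·(27q), so 4 ∣ s; and since 108 = 12·9, s = 9·(12q), so 9 ∣ s.

[⇐] This fails: take s = 36. Both 4 ∣ 36 and 9 ∣ 36, yet 36 is not a multiple of 108 (since 36 = 0·108 + 36), so 108 ∤ 36.

Only the forward direction holds.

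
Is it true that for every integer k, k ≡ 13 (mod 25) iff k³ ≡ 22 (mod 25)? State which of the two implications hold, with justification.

Forward direction. Suppose k ≡ 13 (mod 25). Write k = 25j + 13. Then (25j + 13)³ = 15625j³ + 24375j² + 12675j + 2197 = 25(625j³ + 975j² + 507j + 87) + 22, so k³ ≡ 22 (mod 25).

Converse. Suppose k³ ≡ 22 (mod 25). The only residue r in {0, …, 24} with r³ ≡ 22 (mod 25) is r = 13, so k ≡ 13 (mod 25).

Both directions hold; the statement is true.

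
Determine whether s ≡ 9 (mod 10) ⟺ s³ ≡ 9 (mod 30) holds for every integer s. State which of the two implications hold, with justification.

The forward direction fails; the converse holds.

(→) This fails: take s = 19. Then 19 ≡ 9 (mod 10), but 19³ = 6859 ≡ 19 (mod 30), not 9.

(←) Conversely, the residues r modulo 30 with r³ ≡ 9 (mod 30) are exactly {9}, and each is ≡ 9 (mod 10).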